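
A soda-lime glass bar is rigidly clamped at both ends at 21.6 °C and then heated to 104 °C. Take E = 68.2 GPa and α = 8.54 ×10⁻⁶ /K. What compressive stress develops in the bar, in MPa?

48.0 MPa

ΔT = 82.40 K. Constrained thermal stress σ = E·α·ΔT = 68.20×10³ MPa × 8.54×10⁻⁶ × 82.40 = 48.0 MPa (compressive).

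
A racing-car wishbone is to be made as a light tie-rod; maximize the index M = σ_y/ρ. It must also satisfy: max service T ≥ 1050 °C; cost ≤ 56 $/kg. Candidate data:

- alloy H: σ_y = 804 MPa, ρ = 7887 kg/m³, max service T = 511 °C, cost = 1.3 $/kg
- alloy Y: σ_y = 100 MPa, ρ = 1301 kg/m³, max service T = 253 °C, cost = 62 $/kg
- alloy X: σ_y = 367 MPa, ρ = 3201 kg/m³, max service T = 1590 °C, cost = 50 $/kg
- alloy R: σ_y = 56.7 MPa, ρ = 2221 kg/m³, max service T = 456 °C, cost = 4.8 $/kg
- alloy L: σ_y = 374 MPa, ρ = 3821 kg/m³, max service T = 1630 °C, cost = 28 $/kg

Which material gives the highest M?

Screen on constraints: max service T ≥ 1050 °C; cost ≤ 56 $/kg. Survivors: alloy X, alloy L.
Evaluate M for each candidate:
  alloy X: M = 115 kN·m/kg
  alloy L: M = 97.9 kN·m/kg
The maximum is for alloy X.

alloy X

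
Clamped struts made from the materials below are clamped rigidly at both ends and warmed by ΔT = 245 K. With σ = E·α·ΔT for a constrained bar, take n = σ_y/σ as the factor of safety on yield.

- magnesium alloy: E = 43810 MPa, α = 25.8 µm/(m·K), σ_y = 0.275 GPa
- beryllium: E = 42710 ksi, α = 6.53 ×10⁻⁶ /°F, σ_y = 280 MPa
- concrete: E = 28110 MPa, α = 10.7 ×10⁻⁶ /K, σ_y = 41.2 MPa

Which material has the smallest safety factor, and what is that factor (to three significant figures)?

beryllium, n = 0.330

Per material, after unit conversion:
  magnesium alloy: E = 43.81, α = 25.8, σ_y = 275.0 → σ = 277 MPa, n = 0.993
  beryllium: E = 294.5, α = 11.8, σ_y = 280.0 → σ = 848 MPa, n = 0.330
  concrete: E = 28.11, α = 10.7, σ_y = 41.20 → σ = 73.7 MPa, n = 0.559
Beryllium has the lowest safety factor, n = 0.330.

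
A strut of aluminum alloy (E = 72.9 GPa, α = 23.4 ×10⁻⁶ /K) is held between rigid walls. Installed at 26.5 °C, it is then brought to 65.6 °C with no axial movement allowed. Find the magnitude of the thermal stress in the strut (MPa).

ΔT = 39.10 K. Constrained thermal stress σ = E·α·ΔT = 72.90×10³ MPa × 23.4×10⁻⁶ × 39.10 = 66.7 MPa (compressive).

66.7 MPa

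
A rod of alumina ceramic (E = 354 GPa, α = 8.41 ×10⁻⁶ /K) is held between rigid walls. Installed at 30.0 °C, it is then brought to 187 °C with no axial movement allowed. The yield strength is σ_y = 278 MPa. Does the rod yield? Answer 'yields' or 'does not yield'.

yields

ΔT = 157.0 K. Constrained thermal stress σ = E·α·ΔT = 354.0×10³ MPa × 8.41×10⁻⁶ × 157.0 = 467 MPa (compressive).
Compare to σ_y = 278 MPa: σ ≥ σ_y, so it yields.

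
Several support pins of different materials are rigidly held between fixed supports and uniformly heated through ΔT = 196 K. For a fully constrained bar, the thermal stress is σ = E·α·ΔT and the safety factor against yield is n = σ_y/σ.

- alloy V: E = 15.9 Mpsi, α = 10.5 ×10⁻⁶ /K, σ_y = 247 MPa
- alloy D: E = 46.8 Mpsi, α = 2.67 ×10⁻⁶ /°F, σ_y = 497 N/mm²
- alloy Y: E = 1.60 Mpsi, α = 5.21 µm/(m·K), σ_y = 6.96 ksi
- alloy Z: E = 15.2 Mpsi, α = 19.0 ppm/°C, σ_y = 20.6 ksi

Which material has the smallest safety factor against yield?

Converting E to GPa, α to ×10⁻⁶/K, σ_y to MPa, then σ and n for each:
  alloy V: E = 109.6, α = 10.5, σ_y = 247.0 → σ = 226 MPa, n = 1.09
  alloy D: E = 322.7, α = 4.81, σ_y = 497.0 → σ = 304 MPa, n = 1.64
  alloy Y: E = 11.03, α = 5.21, σ_y = 47.99 → σ = 11.3 MPa, n = 4.26
  alloy Z: E = 104.8, α = 19.0, σ_y = 142.0 → σ = 390 MPa, n = 0.364
Smallest n: alloy Z with n = 0.364.

alloy Z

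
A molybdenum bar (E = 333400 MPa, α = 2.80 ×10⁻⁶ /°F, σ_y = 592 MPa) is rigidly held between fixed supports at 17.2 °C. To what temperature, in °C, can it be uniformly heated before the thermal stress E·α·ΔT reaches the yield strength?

E = 333400 MPa = 333.4 GPa.
α = 2.80×10⁻⁶/°F × 9/5 = 5.04×10⁻⁶/K.
E·α·ΔT = 592.0 MPa ⇒ ΔT = 592.0 / (333.4×10³ × 5.04×10⁻⁶) = 352.3 K.
T = 17.2 + 352.3 = 369.5 °C.

370 °C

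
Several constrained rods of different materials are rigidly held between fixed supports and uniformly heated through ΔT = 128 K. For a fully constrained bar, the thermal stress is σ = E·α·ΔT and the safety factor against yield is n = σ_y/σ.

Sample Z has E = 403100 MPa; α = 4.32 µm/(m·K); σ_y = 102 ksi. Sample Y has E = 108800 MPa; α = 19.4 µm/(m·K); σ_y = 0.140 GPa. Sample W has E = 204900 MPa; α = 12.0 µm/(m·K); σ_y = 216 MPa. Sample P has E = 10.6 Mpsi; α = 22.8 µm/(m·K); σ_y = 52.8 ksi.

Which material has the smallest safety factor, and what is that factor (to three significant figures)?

With everything in SI (GPa, ×10⁻⁶/K, MPa):
  sample Z: E = 403.1, α = 4.32, σ_y = 703.3 → σ = 223 MPa, n = 3.16
  sample Y: E = 108.8, α = 19.4, σ_y = 140.0 → σ = 270 MPa, n = 0.518
  sample W: E = 204.9, α = 12.0, σ_y = 216.0 → σ = 315 MPa, n = 0.686
  sample P: E = 73.08, α = 22.8, σ_y = 364.0 → σ = 213 MPa, n = 1.71
Sample Y has the lowest safety factor, n = 0.518.

sample Y, n = 0.518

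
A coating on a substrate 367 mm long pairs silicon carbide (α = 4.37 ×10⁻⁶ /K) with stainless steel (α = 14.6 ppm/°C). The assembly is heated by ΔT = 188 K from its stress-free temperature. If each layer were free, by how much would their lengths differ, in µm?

Δα = |4.37 − 14.6|×10⁻⁶/K = 10.2×10⁻⁶/K.
ΔL_mismatch = Δα·L·ΔT = 10.2×10⁻⁶ × 367.0 mm × 188.0 K = 706 µm.

706 µm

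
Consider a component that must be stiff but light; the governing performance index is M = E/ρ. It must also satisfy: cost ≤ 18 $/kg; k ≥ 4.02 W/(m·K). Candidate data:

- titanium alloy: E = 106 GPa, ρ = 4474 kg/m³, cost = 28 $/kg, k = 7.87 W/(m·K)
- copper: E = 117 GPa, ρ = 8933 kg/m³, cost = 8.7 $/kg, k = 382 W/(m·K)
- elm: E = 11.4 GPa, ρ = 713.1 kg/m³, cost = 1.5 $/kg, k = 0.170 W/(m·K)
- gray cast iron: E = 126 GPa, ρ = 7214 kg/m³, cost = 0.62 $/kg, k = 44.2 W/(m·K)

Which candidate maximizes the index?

gray cast iron

Screen on constraints: cost ≤ 18 $/kg; k ≥ 4.02 W/(m·K). Survivors: copper, gray cast iron.
Per-candidate index values:
  gray cast iron: M = 17.5 MN·m/kg
  copper: M = 13.1 MN·m/kg
Highest index: gray cast iron.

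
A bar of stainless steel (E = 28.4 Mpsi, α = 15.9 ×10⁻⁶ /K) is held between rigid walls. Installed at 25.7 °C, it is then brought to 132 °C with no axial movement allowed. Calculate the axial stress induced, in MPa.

331 MPa

E = 28.4 Mpsi = 195.8 GPa.
ΔT = 106.3 K. Constrained thermal stress σ = E·α·ΔT = 195.8×10³ MPa × 15.9×10⁻⁶ × 106.3 = 331 MPa (compressive).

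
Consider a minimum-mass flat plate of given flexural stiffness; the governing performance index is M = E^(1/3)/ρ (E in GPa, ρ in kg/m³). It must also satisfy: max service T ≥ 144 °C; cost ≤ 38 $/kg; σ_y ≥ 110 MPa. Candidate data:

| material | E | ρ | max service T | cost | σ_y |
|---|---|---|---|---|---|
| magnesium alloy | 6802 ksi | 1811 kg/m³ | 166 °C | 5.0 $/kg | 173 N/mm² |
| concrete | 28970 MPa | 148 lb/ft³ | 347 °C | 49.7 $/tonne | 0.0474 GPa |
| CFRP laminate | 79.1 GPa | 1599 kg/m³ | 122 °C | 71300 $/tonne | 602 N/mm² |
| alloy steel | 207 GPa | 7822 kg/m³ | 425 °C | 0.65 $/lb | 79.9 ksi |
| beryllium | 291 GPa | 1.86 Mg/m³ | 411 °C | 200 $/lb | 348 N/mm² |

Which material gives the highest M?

Screen on constraints: max service T ≥ 144 °C; cost ≤ 38 $/kg; σ_y ≥ 110 MPa. Survivors: magnesium alloy, alloy steel.
Convert each candidate to consistent units, then evaluate M:
  magnesium alloy: E = 46.90 GPa, ρ = 1811 kg/m³
  alloy steel: E = 207.0 GPa, ρ = 7822 kg/m³
  magnesium alloy: M = 1.99×10⁻³
  alloy steel: M = 0.756×10⁻³
Magnesium alloy has the largest M.

magnesium alloy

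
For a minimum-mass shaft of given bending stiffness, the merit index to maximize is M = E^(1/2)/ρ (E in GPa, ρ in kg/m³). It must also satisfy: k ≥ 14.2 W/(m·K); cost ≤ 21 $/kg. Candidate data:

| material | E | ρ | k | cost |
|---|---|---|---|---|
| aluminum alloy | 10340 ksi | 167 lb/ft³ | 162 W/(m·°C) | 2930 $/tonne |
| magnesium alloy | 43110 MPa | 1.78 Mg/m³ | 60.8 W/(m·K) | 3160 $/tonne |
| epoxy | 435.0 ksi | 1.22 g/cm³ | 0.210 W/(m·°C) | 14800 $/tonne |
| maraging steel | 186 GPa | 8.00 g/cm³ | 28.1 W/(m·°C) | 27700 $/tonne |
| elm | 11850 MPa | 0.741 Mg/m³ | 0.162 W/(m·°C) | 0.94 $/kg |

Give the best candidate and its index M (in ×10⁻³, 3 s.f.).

Screen on constraints: k ≥ 14.2 W/(m·K); cost ≤ 21 $/kg. Survivors: aluminum alloy, magnesium alloy.
In SI units:
  aluminum alloy: E = 71.29 GPa, ρ = 2675 kg/m³
  magnesium alloy: E = 43.11 GPa, ρ = 1780 kg/m³
  magnesium alloy: M = 3.69×10⁻³
  aluminum alloy: M = 3.16×10⁻³
Magnesium alloy has the largest M.

magnesium alloy, M = 3.69×10⁻³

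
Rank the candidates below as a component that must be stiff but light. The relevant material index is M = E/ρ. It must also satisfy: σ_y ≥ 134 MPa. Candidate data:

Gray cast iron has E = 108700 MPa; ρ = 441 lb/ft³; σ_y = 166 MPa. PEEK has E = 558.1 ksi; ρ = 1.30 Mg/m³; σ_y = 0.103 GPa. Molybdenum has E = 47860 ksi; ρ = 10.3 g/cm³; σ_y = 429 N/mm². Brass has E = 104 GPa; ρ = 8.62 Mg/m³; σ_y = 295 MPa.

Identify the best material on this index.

molybdenum

Screen on constraints: σ_y ≥ 134 MPa. Survivors: gray cast iron, molybdenum, brass.
Putting every candidate on a common basis:
  gray cast iron: E = 108.7 GPa, ρ = 7064 kg/m³
  molybdenum: E = 330.0 GPa, ρ = 10300 kg/m³
  brass: E = 104.0 GPa, ρ = 8620 kg/m³
  molybdenum: M = 32.0 MN·m/kg
  gray cast iron: M = 15.4 MN·m/kg
  brass: M = 12.1 MN·m/kg
The maximum is for molybdenum.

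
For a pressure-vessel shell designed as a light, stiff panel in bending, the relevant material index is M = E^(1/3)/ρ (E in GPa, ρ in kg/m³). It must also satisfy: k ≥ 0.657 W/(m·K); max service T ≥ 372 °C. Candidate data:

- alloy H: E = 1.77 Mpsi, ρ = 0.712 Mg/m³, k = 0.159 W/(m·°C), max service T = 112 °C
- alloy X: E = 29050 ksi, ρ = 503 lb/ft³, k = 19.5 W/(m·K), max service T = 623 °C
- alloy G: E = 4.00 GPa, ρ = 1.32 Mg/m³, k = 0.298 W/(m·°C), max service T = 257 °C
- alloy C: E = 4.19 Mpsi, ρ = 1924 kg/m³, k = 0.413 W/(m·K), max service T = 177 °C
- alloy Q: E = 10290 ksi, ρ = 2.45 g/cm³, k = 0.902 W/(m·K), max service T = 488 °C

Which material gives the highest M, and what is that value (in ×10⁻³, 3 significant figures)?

alloy Q, M = 1.69×10⁻³

Screen on constraints: k ≥ 0.657 W/(m·K); max service T ≥ 372 °C. Survivors: alloy X, alloy Q.
Putting every candidate on a common basis:
  alloy X: E = 200.3 GPa, ρ = 8057 kg/m³
  alloy Q: E = 70.95 GPa, ρ = 2450 kg/m³
  alloy Q: M = 1.69×10⁻³
  alloy X: M = 0.726×10⁻³
Alloy Q has the largest M.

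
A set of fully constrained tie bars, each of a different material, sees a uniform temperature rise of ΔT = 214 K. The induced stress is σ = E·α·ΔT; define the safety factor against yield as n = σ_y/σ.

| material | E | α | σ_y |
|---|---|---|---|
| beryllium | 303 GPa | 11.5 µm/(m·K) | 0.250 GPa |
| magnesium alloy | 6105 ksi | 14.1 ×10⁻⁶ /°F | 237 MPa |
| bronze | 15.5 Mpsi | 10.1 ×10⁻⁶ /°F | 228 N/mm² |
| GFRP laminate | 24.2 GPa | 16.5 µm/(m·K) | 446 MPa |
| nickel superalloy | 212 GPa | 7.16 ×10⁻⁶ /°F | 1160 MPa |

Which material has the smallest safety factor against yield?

beryllium

With everything in SI (GPa, ×10⁻⁶/K, MPa):
  beryllium: E = 303.0, α = 11.5, σ_y = 250.0 → σ = 746 MPa, n = 0.335
  magnesium alloy: E = 42.09, α = 25.4, σ_y = 237.0 → σ = 229 MPa, n = 1.04
  bronze: E = 106.9, α = 18.2, σ_y = 228.0 → σ = 416 MPa, n = 0.548
  GFRP laminate: E = 24.20, α = 16.5, σ_y = 446.0 → σ = 85.5 MPa, n = 5.22
  nickel superalloy: E = 212.0, α = 12.9, σ_y = 1160 → σ = 585 MPa, n = 1.98
The minimum is beryllium at n = 0.335.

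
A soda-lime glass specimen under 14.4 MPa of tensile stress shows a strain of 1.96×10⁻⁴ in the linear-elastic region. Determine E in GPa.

73.5 GPa

E = σ/ε = 14.4 MPa / 1.96×10⁻⁴ = 73470 MPa = 73.5 GPa.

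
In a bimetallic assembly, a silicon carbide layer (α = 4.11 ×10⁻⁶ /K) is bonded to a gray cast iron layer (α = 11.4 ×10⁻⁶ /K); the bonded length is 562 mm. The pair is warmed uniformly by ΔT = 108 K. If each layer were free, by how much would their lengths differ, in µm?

442 µm

Δα = |4.11 − 11.4|×10⁻⁶/K = 7.29×10⁻⁶/K.
ΔL_mismatch = Δα·L·ΔT = 7.29×10⁻⁶ × 562.0 mm × 108.0 K = 442 µm.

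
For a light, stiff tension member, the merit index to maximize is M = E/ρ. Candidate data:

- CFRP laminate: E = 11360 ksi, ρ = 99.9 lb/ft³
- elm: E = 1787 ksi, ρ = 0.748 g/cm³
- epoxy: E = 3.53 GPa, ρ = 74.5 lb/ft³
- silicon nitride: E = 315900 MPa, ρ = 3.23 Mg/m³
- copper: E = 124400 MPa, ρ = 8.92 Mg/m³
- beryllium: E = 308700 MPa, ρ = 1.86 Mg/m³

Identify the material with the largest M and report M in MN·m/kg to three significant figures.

beryllium, M = 166 MN·m/kg

Convert each candidate to consistent units, then evaluate M:
  CFRP laminate: E = 78.32 GPa, ρ = 1600 kg/m³
  elm: E = 12.32 GPa, ρ = 748.0 kg/m³
  epoxy: E = 3.530 GPa, ρ = 1193 kg/m³
  silicon nitride: E = 315.9 GPa, ρ = 3230 kg/m³
  copper: E = 124.4 GPa, ρ = 8920 kg/m³
  beryllium: E = 308.7 GPa, ρ = 1860 kg/m³
  beryllium: M = 166 MN·m/kg
  silicon nitride: M = 97.8 MN·m/kg
  CFRP laminate: M = 48.9 MN·m/kg
  elm: M = 16.5 MN·m/kg
  copper: M = 13.9 MN·m/kg
  epoxy: M = 2.96 MN·m/kg
Beryllium ranks first.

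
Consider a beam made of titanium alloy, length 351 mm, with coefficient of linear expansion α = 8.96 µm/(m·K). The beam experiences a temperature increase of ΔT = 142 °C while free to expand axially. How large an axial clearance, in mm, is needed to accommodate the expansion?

0.447 mm

ΔL = α·L₀·ΔT = 8.96×10⁻⁶ × 351 mm × 142.0 K = 0.447 mm.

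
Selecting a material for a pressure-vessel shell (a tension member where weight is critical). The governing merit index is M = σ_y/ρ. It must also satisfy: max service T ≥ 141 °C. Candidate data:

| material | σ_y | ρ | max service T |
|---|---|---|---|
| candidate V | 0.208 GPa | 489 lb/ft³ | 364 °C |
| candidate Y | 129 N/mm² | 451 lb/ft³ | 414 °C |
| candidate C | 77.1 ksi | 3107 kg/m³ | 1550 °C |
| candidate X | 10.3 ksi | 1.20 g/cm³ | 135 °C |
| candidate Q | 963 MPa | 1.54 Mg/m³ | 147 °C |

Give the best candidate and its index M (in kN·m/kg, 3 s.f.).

candidate Q, M = 625 kN·m/kg

Screen on constraints: max service T ≥ 141 °C. Survivors: candidate V, candidate Y, candidate C, candidate Q.
Normalizing units and computing the index:
  candidate V: σ_y = 208.0 MPa, ρ = 7833 kg/m³
  candidate Y: σ_y = 129.0 MPa, ρ = 7224 kg/m³
  candidate C: σ_y = 531.6 MPa, ρ = 3107 kg/m³
  candidate Q: σ_y = 963.0 MPa, ρ = 1540 kg/m³
  candidate Q: M = 625 kN·m/kg
  candidate C: M = 171 kN·m/kg
  candidate V: M = 26.6 kN·m/kg
  candidate Y: M = 17.9 kN·m/kg
Highest index: candidate Q.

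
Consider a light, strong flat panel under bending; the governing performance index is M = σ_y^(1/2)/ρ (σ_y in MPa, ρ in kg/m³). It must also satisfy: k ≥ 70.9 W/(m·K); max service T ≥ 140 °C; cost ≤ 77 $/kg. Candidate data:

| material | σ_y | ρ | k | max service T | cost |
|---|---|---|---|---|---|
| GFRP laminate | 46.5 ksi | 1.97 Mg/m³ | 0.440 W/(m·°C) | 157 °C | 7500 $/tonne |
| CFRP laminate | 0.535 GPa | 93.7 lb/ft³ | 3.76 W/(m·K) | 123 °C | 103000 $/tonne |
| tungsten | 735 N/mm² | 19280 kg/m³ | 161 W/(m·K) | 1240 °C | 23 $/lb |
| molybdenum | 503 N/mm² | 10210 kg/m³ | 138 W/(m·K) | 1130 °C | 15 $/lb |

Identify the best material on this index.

Screen on constraints: k ≥ 70.9 W/(m·K); max service T ≥ 140 °C; cost ≤ 77 $/kg. Survivors: tungsten, molybdenum.
Normalizing units and computing the index:
  tungsten: σ_y = 735.0 MPa, ρ = 19280 kg/m³
  molybdenum: σ_y = 503.0 MPa, ρ = 10210 kg/m³
  molybdenum: M = 2.20×10⁻³
  tungsten: M = 1.41×10⁻³
Highest index: molybdenum.

molybdenum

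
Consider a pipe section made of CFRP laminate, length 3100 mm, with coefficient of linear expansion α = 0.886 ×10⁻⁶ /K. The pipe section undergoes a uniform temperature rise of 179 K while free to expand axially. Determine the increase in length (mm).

ΔL = α·L₀·ΔT = 0.886×10⁻⁶ × 3100 mm × 179.0 K = 0.492 mm.

0.492 mm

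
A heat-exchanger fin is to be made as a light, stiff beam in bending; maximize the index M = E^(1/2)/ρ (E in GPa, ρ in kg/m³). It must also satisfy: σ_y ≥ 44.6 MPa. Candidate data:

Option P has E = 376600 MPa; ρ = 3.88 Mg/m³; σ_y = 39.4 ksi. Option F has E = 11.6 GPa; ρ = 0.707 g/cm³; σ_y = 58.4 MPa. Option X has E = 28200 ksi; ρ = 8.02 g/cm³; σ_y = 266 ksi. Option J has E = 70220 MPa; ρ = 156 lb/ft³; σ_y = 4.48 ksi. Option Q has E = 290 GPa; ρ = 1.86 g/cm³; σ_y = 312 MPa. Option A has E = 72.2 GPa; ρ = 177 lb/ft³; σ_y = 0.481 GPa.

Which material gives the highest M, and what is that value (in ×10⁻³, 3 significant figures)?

option Q, M = 9.16×10⁻³

Screen on constraints: σ_y ≥ 44.6 MPa. Survivors: option P, option F, option X, option Q, option A.
Convert each candidate to consistent units, then evaluate M:
  option P: E = 376.6 GPa, ρ = 3880 kg/m³
  option F: E = 11.60 GPa, ρ = 707.0 kg/m³
  option X: E = 194.4 GPa, ρ = 8020 kg/m³
  option Q: E = 290.0 GPa, ρ = 1860 kg/m³
  option A: E = 72.20 GPa, ρ = 2835 kg/m³
  option Q: M = 9.16×10⁻³
  option P: M = 5.00×10⁻³
  option F: M = 4.82×10⁻³
  option A: M = 3.00×10⁻³
  option X: M = 1.74×10⁻³
Option Q ranks first.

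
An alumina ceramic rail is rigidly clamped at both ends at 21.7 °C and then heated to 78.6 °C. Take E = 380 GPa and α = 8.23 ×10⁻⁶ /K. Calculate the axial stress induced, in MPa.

ΔT = 56.90 K. Constrained thermal stress σ = E·α·ΔT = 380.0×10³ MPa × 8.23×10⁻⁶ × 56.90 = 178 MPa (compressive).

178 MPa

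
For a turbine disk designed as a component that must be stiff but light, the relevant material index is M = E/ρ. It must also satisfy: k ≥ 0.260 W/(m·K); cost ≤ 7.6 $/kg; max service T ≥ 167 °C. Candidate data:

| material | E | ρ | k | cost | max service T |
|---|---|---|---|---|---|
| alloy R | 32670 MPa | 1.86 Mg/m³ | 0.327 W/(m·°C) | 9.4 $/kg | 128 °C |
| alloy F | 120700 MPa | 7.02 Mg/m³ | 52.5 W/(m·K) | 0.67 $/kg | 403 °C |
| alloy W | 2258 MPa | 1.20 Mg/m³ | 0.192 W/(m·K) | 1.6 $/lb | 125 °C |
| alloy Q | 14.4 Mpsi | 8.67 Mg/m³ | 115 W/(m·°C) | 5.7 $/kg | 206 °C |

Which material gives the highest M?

Screen on constraints: k ≥ 0.260 W/(m·K); cost ≤ 7.6 $/kg; max service T ≥ 167 °C. Survivors: alloy F, alloy Q.
Putting every candidate on a common basis:
  alloy F: E = 120.7 GPa, ρ = 7020 kg/m³
  alloy Q: E = 99.28 GPa, ρ = 8670 kg/m³
  alloy F: M = 17.2 MN·m/kg
  alloy Q: M = 11.5 MN·m/kg
Alloy F has the largest M.

alloy F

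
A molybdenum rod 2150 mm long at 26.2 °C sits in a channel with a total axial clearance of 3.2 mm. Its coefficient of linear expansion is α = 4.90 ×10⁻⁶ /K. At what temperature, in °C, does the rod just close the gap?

α·L₀·ΔT = 3.2 mm ⇒ ΔT = 3.2 / (4.90×10⁻⁶ × 2150.0) = 303.7 K.
T = 26.2 + 303.7 = 329.9 °C.

330 °C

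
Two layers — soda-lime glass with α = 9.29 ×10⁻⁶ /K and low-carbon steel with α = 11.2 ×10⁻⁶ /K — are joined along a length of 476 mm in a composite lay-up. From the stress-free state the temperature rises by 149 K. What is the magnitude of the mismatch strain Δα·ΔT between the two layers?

2.85×10⁻⁴

Δα = |9.29 − 11.2|×10⁻⁶/K = 1.91×10⁻⁶/K.
Mismatch strain = Δα·ΔT = 1.91×10⁻⁶ × 149.0 = 2.85×10⁻⁴.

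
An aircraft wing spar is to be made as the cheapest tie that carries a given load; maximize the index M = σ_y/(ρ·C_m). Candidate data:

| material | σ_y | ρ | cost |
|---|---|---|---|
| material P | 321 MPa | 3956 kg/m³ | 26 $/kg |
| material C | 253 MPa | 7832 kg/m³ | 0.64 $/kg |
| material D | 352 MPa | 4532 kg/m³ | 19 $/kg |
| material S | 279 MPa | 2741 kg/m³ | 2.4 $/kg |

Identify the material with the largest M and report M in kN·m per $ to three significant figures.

Evaluate M for each candidate:
  material C: M = 50.5 kN·m per $
  material S: M = 42.4 kN·m per $
  material D: M = 4.09 kN·m per $
  material P: M = 3.12 kN·m per $
Material C ranks first.

material C, M = 50.5 kN·m per $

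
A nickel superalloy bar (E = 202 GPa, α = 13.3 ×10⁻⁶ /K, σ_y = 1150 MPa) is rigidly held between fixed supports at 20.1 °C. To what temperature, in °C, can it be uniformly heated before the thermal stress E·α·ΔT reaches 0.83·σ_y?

E·α·ΔT = 954.5 MPa ⇒ ΔT = 954.5 / (202.0×10³ × 13.3×10⁻⁶) = 355.3 K.
T = 20.1 + 355.3 = 375.4 °C.

375 °C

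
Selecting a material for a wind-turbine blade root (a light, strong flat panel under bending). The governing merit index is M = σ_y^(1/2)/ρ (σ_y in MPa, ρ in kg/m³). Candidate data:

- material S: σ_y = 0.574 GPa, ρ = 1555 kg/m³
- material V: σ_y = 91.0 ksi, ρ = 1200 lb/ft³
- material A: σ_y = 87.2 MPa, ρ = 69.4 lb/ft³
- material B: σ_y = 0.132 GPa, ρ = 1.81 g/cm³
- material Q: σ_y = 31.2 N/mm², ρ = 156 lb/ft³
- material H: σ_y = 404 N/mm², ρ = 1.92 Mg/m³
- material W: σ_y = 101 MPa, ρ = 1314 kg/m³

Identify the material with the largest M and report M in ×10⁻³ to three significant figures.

material S, M = 15.4×10⁻³

Putting every candidate on a common basis:
  material S: σ_y = 574.0 MPa, ρ = 1555 kg/m³
  material V: σ_y = 627.4 MPa, ρ = 19220 kg/m³
  material A: σ_y = 87.20 MPa, ρ = 1112 kg/m³
  material B: σ_y = 132.0 MPa, ρ = 1810 kg/m³
  material Q: σ_y = 31.20 MPa, ρ = 2499 kg/m³
  material H: σ_y = 404.0 MPa, ρ = 1920 kg/m³
  material W: σ_y = 101.0 MPa, ρ = 1314 kg/m³
  material S: M = 15.4×10⁻³
  material H: M = 10.5×10⁻³
  material A: M = 8.40×10⁻³
  material W: M = 7.65×10⁻³
  material B: M = 6.35×10⁻³
  material Q: M = 2.24×10⁻³
  material V: M = 1.30×10⁻³
Material S ranks first.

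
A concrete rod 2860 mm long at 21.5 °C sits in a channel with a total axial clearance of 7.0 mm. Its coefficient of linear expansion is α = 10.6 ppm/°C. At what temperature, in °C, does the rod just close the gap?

252 °C

α·L₀·ΔT = 7.0 mm ⇒ ΔT = 7.0 / (10.6×10⁻⁶ × 2860.0) = 230.9 K.
T = 21.5 + 230.9 = 252.4 °C.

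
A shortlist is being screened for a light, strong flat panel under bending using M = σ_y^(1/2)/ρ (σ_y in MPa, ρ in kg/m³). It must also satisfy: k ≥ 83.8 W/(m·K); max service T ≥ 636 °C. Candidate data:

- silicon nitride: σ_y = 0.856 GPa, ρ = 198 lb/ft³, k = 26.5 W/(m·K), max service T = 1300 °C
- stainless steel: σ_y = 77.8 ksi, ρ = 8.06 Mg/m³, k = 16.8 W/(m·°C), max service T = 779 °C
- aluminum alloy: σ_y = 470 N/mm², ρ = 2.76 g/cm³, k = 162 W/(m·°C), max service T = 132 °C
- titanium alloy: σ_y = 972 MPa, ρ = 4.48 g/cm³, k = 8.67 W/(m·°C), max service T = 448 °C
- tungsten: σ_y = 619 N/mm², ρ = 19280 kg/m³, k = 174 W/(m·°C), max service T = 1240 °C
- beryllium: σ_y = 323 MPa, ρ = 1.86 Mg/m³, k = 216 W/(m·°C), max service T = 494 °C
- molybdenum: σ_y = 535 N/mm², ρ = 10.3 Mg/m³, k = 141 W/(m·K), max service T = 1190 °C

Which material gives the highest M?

Screen on constraints: k ≥ 83.8 W/(m·K); max service T ≥ 636 °C. Survivors: tungsten, molybdenum.
In SI units:
  tungsten: σ_y = 619.0 MPa, ρ = 19280 kg/m³
  molybdenum: σ_y = 535.0 MPa, ρ = 10300 kg/m³
  molybdenum: M = 2.25×10⁻³
  tungsten: M = 1.29×10⁻³
Highest index: molybdenum.

molybdenum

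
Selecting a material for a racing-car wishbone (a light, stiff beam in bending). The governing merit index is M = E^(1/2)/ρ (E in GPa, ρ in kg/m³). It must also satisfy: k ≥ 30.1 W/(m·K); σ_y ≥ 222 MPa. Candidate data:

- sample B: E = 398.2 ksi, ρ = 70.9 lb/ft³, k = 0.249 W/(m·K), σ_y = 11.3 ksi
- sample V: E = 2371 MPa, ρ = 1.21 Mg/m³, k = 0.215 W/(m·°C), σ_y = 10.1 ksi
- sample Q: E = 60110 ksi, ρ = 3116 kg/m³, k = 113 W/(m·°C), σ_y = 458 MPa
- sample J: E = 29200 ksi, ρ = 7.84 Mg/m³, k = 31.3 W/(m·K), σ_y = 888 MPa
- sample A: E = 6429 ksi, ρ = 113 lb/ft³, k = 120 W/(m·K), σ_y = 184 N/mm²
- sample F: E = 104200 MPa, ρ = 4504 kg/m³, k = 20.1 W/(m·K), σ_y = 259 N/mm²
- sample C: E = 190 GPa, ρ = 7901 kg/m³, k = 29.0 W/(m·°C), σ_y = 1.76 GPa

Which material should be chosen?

Screen on constraints: k ≥ 30.1 W/(m·K); σ_y ≥ 222 MPa. Survivors: sample Q, sample J.
After converting to SI:
  sample Q: E = 414.4 GPa, ρ = 3116 kg/m³
  sample J: E = 201.3 GPa, ρ = 7840 kg/m³
  sample Q: M = 6.53×10⁻³
  sample J: M = 1.81×10⁻³
Highest index: sample Q.

sample Q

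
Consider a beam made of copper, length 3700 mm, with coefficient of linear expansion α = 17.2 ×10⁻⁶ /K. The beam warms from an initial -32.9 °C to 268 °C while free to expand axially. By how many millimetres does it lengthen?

ΔT = 268 − (-32.9) = 300.9 K.
ΔL = α·L₀·ΔT = 17.2×10⁻⁶ × 3700 mm × 300.9 K = 19.1 mm.

19.1 mm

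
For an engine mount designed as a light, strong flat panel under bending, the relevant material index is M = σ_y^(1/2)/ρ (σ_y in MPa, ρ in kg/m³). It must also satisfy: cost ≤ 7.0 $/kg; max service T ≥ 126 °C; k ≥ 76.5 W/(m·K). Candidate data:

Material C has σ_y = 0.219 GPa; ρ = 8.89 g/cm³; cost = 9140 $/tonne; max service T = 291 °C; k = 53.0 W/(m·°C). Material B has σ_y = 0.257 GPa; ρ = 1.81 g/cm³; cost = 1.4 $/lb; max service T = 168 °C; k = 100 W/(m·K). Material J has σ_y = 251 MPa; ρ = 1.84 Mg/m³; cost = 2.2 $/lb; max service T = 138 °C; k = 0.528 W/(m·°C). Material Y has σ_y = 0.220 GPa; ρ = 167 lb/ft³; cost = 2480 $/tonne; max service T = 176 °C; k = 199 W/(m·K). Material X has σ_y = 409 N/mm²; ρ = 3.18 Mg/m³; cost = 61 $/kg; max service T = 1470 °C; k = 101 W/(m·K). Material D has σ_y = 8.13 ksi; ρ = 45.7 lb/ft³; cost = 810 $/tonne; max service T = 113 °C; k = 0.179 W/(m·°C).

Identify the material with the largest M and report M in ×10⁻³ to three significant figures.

Screen on constraints: cost ≤ 7.0 $/kg; max service T ≥ 126 °C; k ≥ 76.5 W/(m·K). Survivors: material B, material Y.
Convert each candidate to consistent units, then evaluate M:
  material B: σ_y = 257.0 MPa, ρ = 1810 kg/m³
  material Y: σ_y = 220.0 MPa, ρ = 2675 kg/m³
  material B: M = 8.86×10⁻³
  material Y: M = 5.54×10⁻³
Highest index: material B.

material B, M = 8.86×10⁻³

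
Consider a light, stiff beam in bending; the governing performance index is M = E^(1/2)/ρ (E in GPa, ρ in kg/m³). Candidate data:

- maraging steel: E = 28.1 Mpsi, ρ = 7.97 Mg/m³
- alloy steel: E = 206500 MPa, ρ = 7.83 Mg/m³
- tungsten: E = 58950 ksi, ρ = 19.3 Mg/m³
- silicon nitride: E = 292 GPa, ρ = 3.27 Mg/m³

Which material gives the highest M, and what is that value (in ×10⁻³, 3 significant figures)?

After converting to SI:
  maraging steel: E = 193.7 GPa, ρ = 7970 kg/m³
  alloy steel: E = 206.5 GPa, ρ = 7830 kg/m³
  tungsten: E = 406.4 GPa, ρ = 19300 kg/m³
  silicon nitride: E = 292.0 GPa, ρ = 3270 kg/m³
  silicon nitride: M = 5.23×10⁻³
  alloy steel: M = 1.84×10⁻³
  maraging steel: M = 1.75×10⁻³
  tungsten: M = 1.04×10⁻³
Highest index: silicon nitride.

silicon nitride, M = 5.23×10⁻³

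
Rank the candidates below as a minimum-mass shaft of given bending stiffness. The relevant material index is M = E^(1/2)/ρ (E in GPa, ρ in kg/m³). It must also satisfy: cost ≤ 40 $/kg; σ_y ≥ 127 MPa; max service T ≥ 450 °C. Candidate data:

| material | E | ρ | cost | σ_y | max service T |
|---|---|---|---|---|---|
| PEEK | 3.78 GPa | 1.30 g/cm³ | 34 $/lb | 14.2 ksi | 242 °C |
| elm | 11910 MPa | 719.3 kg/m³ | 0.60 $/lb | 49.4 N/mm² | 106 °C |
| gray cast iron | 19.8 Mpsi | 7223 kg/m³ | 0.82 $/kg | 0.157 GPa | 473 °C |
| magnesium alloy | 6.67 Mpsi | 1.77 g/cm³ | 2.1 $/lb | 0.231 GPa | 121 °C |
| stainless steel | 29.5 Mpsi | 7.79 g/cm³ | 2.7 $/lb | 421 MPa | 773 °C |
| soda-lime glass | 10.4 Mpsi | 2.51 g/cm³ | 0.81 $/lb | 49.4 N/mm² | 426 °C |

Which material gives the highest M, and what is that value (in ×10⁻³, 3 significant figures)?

Screen on constraints: cost ≤ 40 $/kg; σ_y ≥ 127 MPa; max service T ≥ 450 °C. Survivors: gray cast iron, stainless steel.
In SI units:
  gray cast iron: E = 136.5 GPa, ρ = 7223 kg/m³
  stainless steel: E = 203.4 GPa, ρ = 7790 kg/m³
  stainless steel: M = 1.83×10⁻³
  gray cast iron: M = 1.62×10⁻³
Highest index: stainless steel.

stainless steel, M = 1.83×10⁻³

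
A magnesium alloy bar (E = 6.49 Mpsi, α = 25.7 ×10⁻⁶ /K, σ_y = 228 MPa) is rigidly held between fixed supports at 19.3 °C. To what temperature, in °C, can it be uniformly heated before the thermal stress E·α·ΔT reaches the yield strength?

218 °C

E = 6.49 Mpsi = 44.75 GPa.
E·α·ΔT = 228.0 MPa ⇒ ΔT = 228.0 / (44.75×10³ × 25.7×10⁻⁶) = 198.3 K.
T = 19.3 + 198.3 = 217.6 °C.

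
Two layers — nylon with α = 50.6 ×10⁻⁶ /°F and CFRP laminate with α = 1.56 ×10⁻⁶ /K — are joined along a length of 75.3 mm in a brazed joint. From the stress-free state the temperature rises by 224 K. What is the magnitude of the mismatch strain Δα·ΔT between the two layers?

nylon: α = 50.6×10⁻⁶/°F × 9/5 = 91.1×10⁻⁶/K.
Δα = |91.1 − 1.56|×10⁻⁶/K = 89.5×10⁻⁶/K.
Mismatch strain = Δα·ΔT = 89.5×10⁻⁶ × 224.0 = 0.0201.

0.0201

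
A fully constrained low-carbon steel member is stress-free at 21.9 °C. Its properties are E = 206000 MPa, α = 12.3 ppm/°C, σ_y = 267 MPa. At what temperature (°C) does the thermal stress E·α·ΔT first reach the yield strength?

E = 206000 MPa = 206.0 GPa.
E·α·ΔT = 267.0 MPa ⇒ ΔT = 267.0 / (206.0×10³ × 12.3×10⁻⁶) = 105.4 K.
T = 21.9 + 105.4 = 127.3 °C.

127 °C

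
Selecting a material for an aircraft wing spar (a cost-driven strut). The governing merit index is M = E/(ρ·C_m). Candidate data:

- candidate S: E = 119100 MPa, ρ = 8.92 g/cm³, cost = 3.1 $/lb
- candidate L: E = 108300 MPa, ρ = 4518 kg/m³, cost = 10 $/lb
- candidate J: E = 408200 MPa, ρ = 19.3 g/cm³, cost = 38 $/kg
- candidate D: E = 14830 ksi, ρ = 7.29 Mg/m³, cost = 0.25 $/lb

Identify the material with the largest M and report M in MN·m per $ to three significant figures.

Normalizing units and computing the index:
  candidate S: E = 119.1 GPa, ρ = 8920 kg/m³, cost = 6.834 $/kg
  candidate L: E = 108.3 GPa, ρ = 4518 kg/m³, cost = 22.05 $/kg
  candidate J: E = 408.2 GPa, ρ = 19300 kg/m³, cost = 38.00 $/kg
  candidate D: E = 102.2 GPa, ρ = 7290 kg/m³, cost = 0.5511 $/kg
  candidate D: M = 25.4 MN·m per $
  candidate S: M = 1.95 MN·m per $
  candidate L: M = 1.09 MN·m per $
  candidate J: M = 0.557 MN·m per $
Highest index: candidate D.

candidate D, M = 25.4 MN·m per $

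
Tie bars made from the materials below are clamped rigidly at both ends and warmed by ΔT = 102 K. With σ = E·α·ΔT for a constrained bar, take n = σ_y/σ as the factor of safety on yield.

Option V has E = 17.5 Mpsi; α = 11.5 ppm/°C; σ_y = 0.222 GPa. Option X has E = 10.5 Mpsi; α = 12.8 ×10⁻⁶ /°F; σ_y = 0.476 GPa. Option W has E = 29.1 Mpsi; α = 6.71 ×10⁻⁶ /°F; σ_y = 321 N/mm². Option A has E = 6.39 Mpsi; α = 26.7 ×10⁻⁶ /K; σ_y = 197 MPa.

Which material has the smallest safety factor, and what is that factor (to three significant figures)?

In consistent units (E in GPa, α in ×10⁻⁶/K, σ_y in MPa):
  option V: E = 120.7, α = 11.5, σ_y = 222.0 → σ = 142 MPa, n = 1.57
  option X: E = 72.39, α = 23.0, σ_y = 476.0 → σ = 170 MPa, n = 2.80
  option W: E = 200.6, α = 12.1, σ_y = 321.0 → σ = 247 MPa, n = 1.30
  option A: E = 44.06, α = 26.7, σ_y = 197.0 → σ = 120 MPa, n = 1.64
The minimum is option W at n = 1.30.

option W, n = 1.30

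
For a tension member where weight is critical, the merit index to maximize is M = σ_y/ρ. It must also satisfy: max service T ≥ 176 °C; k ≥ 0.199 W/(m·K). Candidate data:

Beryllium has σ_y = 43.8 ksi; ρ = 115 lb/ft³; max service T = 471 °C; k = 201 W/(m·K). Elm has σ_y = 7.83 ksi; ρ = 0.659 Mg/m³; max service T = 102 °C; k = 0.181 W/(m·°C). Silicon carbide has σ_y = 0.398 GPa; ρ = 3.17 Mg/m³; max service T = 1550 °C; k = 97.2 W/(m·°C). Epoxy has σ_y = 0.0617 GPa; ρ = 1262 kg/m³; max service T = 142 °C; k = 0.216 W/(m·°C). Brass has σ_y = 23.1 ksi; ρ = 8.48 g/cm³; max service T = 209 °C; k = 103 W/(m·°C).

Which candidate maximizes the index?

beryllium

Screen on constraints: max service T ≥ 176 °C; k ≥ 0.199 W/(m·K). Survivors: beryllium, silicon carbide, brass.
Convert each candidate to consistent units, then evaluate M:
  beryllium: σ_y = 302.0 MPa, ρ = 1842 kg/m³
  silicon carbide: σ_y = 398.0 MPa, ρ = 3170 kg/m³
  brass: σ_y = 159.3 MPa, ρ = 8480 kg/m³
  beryllium: M = 164 kN·m/kg
  silicon carbide: M = 126 kN·m/kg
  brass: M = 18.8 kN·m/kg
Beryllium has the largest M.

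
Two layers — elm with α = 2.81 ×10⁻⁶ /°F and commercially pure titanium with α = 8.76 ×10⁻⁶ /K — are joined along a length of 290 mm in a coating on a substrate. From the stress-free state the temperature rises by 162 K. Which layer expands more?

elm: α = 2.81×10⁻⁶/°F × 9/5 = 5.06×10⁻⁶/K.
α(elm) = 5.06×10⁻⁶/K vs α(commercially pure titanium) = 8.76×10⁻⁶/K.
Higher α expands more for the same ΔT: commercially pure titanium.

commercially pure titanium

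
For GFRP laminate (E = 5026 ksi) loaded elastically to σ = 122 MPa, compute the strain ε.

3.52×10⁻³

E = 5026 ksi = 34.65 GPa = 34650 MPa.
ε = σ/E = 122 / 34650 = 3.52×10⁻³.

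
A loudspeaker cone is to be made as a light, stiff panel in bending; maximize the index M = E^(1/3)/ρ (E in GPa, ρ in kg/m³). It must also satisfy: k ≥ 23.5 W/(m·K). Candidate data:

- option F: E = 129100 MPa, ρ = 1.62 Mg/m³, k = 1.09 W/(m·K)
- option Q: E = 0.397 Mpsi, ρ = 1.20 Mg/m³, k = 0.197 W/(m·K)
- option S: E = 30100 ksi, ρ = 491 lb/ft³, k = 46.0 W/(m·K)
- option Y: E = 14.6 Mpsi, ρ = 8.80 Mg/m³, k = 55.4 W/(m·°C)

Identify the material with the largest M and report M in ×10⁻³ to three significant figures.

Screen on constraints: k ≥ 23.5 W/(m·K). Survivors: option S, option Y.
After converting to SI:
  option S: E = 207.5 GPa, ρ = 7865 kg/m³
  option Y: E = 100.7 GPa, ρ = 8800 kg/m³
  option S: M = 0.753×10⁻³
  option Y: M = 0.529×10⁻³
The maximum is for option S.

option S, M = 0.753×10⁻³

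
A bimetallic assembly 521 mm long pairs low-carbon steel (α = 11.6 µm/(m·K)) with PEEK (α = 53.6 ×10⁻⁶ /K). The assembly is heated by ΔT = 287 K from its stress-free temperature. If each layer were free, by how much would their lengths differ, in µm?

6280 µm

Δα = |11.6 − 53.6|×10⁻⁶/K = 42.0×10⁻⁶/K.
ΔL_mismatch = Δα·L·ΔT = 42.0×10⁻⁶ × 521.0 mm × 287.0 K = 6280 µm.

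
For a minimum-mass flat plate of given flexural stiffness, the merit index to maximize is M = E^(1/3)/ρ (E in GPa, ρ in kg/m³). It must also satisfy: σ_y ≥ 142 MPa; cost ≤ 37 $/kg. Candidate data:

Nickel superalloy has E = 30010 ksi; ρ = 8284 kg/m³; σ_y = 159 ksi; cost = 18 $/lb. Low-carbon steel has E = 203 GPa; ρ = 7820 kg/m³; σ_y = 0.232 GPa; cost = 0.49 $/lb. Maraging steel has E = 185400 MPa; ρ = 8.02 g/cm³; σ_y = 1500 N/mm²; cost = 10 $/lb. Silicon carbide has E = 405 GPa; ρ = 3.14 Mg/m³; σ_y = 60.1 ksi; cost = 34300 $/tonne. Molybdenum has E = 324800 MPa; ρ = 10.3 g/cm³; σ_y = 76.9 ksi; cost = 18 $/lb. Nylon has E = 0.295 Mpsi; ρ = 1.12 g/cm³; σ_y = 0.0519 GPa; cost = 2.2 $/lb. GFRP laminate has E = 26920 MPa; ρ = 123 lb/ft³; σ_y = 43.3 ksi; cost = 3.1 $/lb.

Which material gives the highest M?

silicon carbide

Screen on constraints: σ_y ≥ 142 MPa; cost ≤ 37 $/kg. Survivors: low-carbon steel, maraging steel, silicon carbide, GFRP laminate.
After converting to SI:
  low-carbon steel: E = 203.0 GPa, ρ = 7820 kg/m³
  maraging steel: E = 185.4 GPa, ρ = 8020 kg/m³
  silicon carbide: E = 405.0 GPa, ρ = 3140 kg/m³
  GFRP laminate: E = 26.92 GPa, ρ = 1970 kg/m³
  silicon carbide: M = 2.36×10⁻³
  GFRP laminate: M = 1.52×10⁻³
  low-carbon steel: M = 0.752×10⁻³
  maraging steel: M = 0.711×10⁻³
Silicon carbide has the largest M.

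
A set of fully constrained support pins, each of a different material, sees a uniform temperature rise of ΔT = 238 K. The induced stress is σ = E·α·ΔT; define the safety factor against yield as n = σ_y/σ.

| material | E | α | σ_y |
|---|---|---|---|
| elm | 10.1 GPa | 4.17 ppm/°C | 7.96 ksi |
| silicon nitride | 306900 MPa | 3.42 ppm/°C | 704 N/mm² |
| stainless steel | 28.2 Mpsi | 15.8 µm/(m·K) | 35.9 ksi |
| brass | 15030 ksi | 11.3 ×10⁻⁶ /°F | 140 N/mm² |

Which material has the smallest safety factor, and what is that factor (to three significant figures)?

brass, n = 0.279

In consistent units (E in GPa, α in ×10⁻⁶/K, σ_y in MPa):
  elm: E = 10.10, α = 4.17, σ_y = 54.88 → σ = 10.0 MPa, n = 5.48
  silicon nitride: E = 306.9, α = 3.42, σ_y = 704.0 → σ = 250 MPa, n = 2.82
  stainless steel: E = 194.4, α = 15.8, σ_y = 247.5 → σ = 731 MPa, n = 0.339
  brass: E = 103.6, α = 20.3, σ_y = 140.0 → σ = 502 MPa, n = 0.279
Smallest n: brass with n = 0.279.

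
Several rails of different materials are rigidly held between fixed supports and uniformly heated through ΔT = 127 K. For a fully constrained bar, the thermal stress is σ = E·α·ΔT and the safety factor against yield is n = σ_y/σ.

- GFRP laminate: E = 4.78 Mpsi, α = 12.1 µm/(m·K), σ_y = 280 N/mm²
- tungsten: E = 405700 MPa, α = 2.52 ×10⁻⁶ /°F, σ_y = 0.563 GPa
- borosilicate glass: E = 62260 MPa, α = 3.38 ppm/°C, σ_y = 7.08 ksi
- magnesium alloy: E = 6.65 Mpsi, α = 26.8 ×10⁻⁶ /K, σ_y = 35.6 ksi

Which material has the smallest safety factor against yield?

In consistent units (E in GPa, α in ×10⁻⁶/K, σ_y in MPa):
  GFRP laminate: E = 32.96, α = 12.1, σ_y = 280.0 → σ = 50.6 MPa, n = 5.53
  tungsten: E = 405.7, α = 4.54, σ_y = 563.0 → σ = 234 MPa, n = 2.41
  borosilicate glass: E = 62.26, α = 3.38, σ_y = 48.81 → σ = 26.7 MPa, n = 1.83
  magnesium alloy: E = 45.85, α = 26.8, σ_y = 245.5 → σ = 156 MPa, n = 1.57
Magnesium alloy has the lowest safety factor, n = 1.57.

magnesium alloy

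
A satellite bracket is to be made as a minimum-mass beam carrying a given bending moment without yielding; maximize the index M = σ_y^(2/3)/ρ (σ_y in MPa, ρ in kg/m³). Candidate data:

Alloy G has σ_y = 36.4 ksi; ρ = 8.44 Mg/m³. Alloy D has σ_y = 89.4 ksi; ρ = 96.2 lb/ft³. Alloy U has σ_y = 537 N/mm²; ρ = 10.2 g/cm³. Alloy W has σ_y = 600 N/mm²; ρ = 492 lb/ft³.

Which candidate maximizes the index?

After converting to SI:
  alloy G: σ_y = 251.0 MPa, ρ = 8440 kg/m³
  alloy D: σ_y = 616.4 MPa, ρ = 1541 kg/m³
  alloy U: σ_y = 537.0 MPa, ρ = 10200 kg/m³
  alloy W: σ_y = 600.0 MPa, ρ = 7881 kg/m³
  alloy D: M = 47.0×10⁻³
  alloy W: M = 9.03×10⁻³
  alloy U: M = 6.48×10⁻³
  alloy G: M = 4.71×10⁻³
Highest index: alloy D.

alloy D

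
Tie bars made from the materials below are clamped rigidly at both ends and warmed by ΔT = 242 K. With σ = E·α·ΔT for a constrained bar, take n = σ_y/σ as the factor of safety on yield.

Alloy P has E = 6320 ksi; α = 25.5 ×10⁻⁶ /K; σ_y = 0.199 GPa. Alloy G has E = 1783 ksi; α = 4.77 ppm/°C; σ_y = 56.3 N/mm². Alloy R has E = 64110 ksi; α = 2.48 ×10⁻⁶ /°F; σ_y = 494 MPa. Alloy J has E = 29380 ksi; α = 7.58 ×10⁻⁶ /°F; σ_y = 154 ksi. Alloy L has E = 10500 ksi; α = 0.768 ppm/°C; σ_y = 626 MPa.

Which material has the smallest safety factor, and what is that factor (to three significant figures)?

alloy P, n = 0.740

With everything in SI (GPa, ×10⁻⁶/K, MPa):
  alloy P: E = 43.57, α = 25.5, σ_y = 199.0 → σ = 269 MPa, n = 0.740
  alloy G: E = 12.29, α = 4.77, σ_y = 56.30 → σ = 14.2 MPa, n = 3.97
  alloy R: E = 442.0, α = 4.46, σ_y = 494.0 → σ = 478 MPa, n = 1.03
  alloy J: E = 202.6, α = 13.6, σ_y = 1062 → σ = 669 MPa, n = 1.59
  alloy L: E = 72.39, α = 0.768, σ_y = 626.0 → σ = 13.5 MPa, n = 46.5
Smallest n: alloy P with n = 0.740.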